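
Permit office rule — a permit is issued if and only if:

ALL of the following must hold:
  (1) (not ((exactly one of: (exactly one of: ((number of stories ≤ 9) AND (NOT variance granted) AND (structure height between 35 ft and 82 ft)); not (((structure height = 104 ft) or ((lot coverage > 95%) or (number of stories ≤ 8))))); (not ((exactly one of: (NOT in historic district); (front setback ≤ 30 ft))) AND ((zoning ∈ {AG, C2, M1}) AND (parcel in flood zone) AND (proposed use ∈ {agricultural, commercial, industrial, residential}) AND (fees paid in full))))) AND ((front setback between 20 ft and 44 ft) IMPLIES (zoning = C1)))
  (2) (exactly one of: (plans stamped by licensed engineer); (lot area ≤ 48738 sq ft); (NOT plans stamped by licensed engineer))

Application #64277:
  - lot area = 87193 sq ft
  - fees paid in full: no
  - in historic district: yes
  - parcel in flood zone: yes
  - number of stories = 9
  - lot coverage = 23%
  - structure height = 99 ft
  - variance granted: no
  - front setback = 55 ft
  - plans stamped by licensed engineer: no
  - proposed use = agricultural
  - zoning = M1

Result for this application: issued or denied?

Atomic conditions:
  number of stories ≤ 9: 9 ≤ 9 is true
  NOT variance granted: no → true
  structure height between 35 ft and 82 ft: 99 in [35, 82] is false
  structure height = 104 ft: 99 == 104 is false
  lot coverage > 95%: 23 > 95 is false
  number of stories ≤ 8: 9 ≤ 8 is false
  NOT in historic district: yes → false
  front setback ≤ 30 ft: 55 ≤ 30 is false
  zoning ∈ {AG, C2, M1}: M1 is in the set → true
  parcel in flood zone: yes → true
  proposed use ∈ {agricultural, commercial, industrial, residential}: agricultural is in the set → true
  fees paid in full: no → false
  front setback between 20 ft and 44 ft: 55 in [20, 44] is false
  zoning = C1: M1 == C1 is false
  plans stamped by licensed engineer: no → false
  lot area ≤ 48738 sq ft: 87193 ≤ 48738 is false
  NOT plans stamped by licensed engineer: no → true
Combine:
[1.1.1.1.1] true AND true AND false = false
[1.1.1.1.2.1.2] false OR false = false
[1.1.1.1.2.1] false OR false = false
[1.1.1.1.2] NOT false = true
[1.1.1.1] exactly-one(false, true) = true
[1.1.1.2.1.1] exactly-one(false, false) = false
[1.1.1.2.1] NOT false = true
[1.1.1.2.2] true AND true AND true AND false = false
[1.1.1.2] true AND false = false
[1.1.1] exactly-one(true, false) = true
[1.1] NOT true = false
[1.2] false → false (antecedent false ⇒ implication holds) = true
[1] false AND true = false
[2] exactly-one(false, false, true) = true
[root] false AND true = false
Overall: false → denied

Denied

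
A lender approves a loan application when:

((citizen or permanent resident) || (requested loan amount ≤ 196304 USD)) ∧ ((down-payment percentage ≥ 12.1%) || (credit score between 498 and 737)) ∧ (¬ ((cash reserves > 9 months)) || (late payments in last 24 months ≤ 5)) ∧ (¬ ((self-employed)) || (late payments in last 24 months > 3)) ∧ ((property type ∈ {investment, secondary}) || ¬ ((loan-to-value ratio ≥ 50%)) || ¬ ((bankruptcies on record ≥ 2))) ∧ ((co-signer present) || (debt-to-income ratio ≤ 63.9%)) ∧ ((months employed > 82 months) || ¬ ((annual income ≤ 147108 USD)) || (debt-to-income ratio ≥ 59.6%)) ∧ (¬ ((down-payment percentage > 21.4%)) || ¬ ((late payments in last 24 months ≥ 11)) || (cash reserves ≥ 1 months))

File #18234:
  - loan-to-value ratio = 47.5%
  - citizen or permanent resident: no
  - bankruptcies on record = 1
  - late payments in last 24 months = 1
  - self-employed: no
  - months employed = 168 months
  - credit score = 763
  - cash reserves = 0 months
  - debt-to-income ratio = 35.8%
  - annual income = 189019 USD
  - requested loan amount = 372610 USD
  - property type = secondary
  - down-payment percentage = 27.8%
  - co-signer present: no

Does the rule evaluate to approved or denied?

Denied

Atomic conditions:
  citizen or permanent resident: no → false
  requested loan amount ≤ 196304 USD: 372610 ≤ 196304 is false
  down-payment percentage ≥ 12.1%: 27.8 ≥ 12.1 is true
  credit score between 498 and 737: 763 in [498, 737] is false
  cash reserves > 9 months: 0 > 9 is false
  late payments in last 24 months ≤ 5: 1 ≤ 5 is true
  self-employed: no → false
  late payments in last 24 months > 3: 1 > 3 is false
  property type ∈ {investment, secondary}: secondary is in the set → true
  loan-to-value ratio ≥ 50%: 47.5 ≥ 50 is false
  bankruptcies on record ≥ 2: 1 ≥ 2 is false
  co-signer present: no → false
  debt-to-income ratio ≤ 63.9%: 35.8 ≤ 63.9 is true
  months employed > 82 months: 168 > 82 is true
  annual income ≤ 147108 USD: 189019 ≤ 147108 is false
  debt-to-income ratio ≥ 59.6%: 35.8 ≥ 59.6 is false
  down-payment percentage > 21.4%: 27.8 > 21.4 is true
  late payments in last 24 months ≥ 11: 1 ≥ 11 is false
  cash reserves ≥ 1 months: 0 ≥ 1 is false
Combine:
[1] false OR false = false
[2] true OR false = true
[3.1] NOT false = true
[3] true OR true = true
[4.1] NOT false = true
[4] true OR false = true
[5.2] NOT false = true
[5.3] NOT false = true
[5] true OR true OR true = true
[6] false OR true = true
[7.2] NOT false = true
[7] true OR true OR false = true
[8.1] NOT true = false
[8.2] NOT false = true
[8] false OR true OR false = true
[root] false AND true AND true AND true AND true AND true AND true AND true = false
Overall: false → denied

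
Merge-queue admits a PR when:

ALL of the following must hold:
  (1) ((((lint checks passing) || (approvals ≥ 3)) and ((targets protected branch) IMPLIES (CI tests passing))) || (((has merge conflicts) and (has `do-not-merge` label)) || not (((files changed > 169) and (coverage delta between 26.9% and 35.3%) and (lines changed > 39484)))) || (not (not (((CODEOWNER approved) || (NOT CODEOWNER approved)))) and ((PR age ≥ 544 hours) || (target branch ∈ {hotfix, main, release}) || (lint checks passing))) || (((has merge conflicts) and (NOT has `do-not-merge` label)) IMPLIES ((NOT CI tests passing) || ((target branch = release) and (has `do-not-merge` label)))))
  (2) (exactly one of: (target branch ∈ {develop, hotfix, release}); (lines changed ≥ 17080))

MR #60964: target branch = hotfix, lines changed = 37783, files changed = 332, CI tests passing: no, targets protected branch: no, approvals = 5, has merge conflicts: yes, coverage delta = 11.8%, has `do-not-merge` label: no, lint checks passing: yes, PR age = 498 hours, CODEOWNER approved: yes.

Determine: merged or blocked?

Blocked

Atomic conditions:
  lint checks passing: yes → true
  approvals ≥ 3: 5 ≥ 3 is true
  targets protected branch: no → false
  CI tests passing: no → false
  has merge conflicts: yes → true
  has `do-not-merge` label: no → false
  files changed > 169: 332 > 169 is true
  coverage delta between 26.9% and 35.3%: 11.8 in [26.9, 35.3] is false
  lines changed > 39484: 37783 > 39484 is false
  CODEOWNER approved: yes → true
  NOT CODEOWNER approved: yes → false
  PR age ≥ 544 hours: 498 ≥ 544 is false
  target branch ∈ {hotfix, main, release}: hotfix is in the set → true
  NOT has `do-not-merge` label: no → true
  NOT CI tests passing: no → true
  target branch = release: hotfix == release is false
  target branch ∈ {develop, hotfix, release}: hotfix is in the set → true
  lines changed ≥ 17080: 37783 ≥ 17080 is true
Combine:
[1.1.1] true OR true = true
[1.1.2] false → false (antecedent false ⇒ implication holds) = true
[1.1] true AND true = true
[1.2.1] true AND false = false
[1.2.2.1] true AND false AND false = false
[1.2.2] NOT false = true
[1.2] false OR true = true
[1.3.1.1.1] true OR false = true
[1.3.1.1] NOT true = false
[1.3.1] NOT false = true
[1.3.2] false OR true OR true = true
[1.3] true AND true = true
[1.4.1] true AND true = true
[1.4.2.2] false AND false = false
[1.4.2] true OR false = true
[1.4] true → true = true
[1] true OR true OR true OR true = true
[2] exactly-one(true, true) = false
[root] true AND false = false
Overall: false → blocked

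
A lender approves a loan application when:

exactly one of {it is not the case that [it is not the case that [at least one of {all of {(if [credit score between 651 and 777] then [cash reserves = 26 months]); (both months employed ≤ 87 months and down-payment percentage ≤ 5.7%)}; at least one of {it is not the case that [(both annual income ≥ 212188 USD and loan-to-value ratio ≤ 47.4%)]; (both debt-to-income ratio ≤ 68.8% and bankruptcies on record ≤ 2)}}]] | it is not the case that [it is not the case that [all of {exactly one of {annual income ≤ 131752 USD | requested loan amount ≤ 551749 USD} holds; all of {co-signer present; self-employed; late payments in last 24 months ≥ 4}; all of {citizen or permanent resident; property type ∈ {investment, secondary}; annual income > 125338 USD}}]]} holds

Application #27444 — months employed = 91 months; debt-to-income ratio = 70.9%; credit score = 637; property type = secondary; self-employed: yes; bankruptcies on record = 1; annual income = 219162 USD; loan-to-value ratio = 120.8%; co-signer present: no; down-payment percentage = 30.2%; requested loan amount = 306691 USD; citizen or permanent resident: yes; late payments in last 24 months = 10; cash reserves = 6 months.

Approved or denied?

Approved

Atomic conditions:
  credit score between 651 and 777: 637 in [651, 777] is false
  cash reserves = 26 months: 6 == 26 is false
  months employed ≤ 87 months: 91 ≤ 87 is false
  down-payment percentage ≤ 5.7%: 30.2 ≤ 5.7 is false
  annual income ≥ 212188 USD: 219162 ≥ 212188 is true
  loan-to-value ratio ≤ 47.4%: 120.8 ≤ 47.4 is false
  debt-to-income ratio ≤ 68.8%: 70.9 ≤ 68.8 is false
  bankruptcies on record ≤ 2: 1 ≤ 2 is true
  annual income ≤ 131752 USD: 219162 ≤ 131752 is false
  requested loan amount ≤ 551749 USD: 306691 ≤ 551749 is true
  co-signer present: no → false
  self-employed: yes → true
  late payments in last 24 months ≥ 4: 10 ≥ 4 is true
  citizen or permanent resident: yes → true
  property type ∈ {investment, secondary}: secondary is in the set → true
  annual income > 125338 USD: 219162 > 125338 is true
Combine:
[1.1.1.1.1] false → false (antecedent false ⇒ implication holds) = true
[1.1.1.1.2] false AND false = false
[1.1.1.1] true AND false = false
[1.1.1.2.1.1] true AND false = false
[1.1.1.2.1] NOT false = true
[1.1.1.2.2] false AND true = false
[1.1.1.2] true OR false = true
[1.1.1] false OR true = true
[1.1] NOT true = false
[1] NOT false = true
[2.1.1.1] exactly-one(false, true) = true
[2.1.1.2] false AND true AND true = false
[2.1.1.3] true AND true AND true = true
[2.1.1] true AND false AND true = false
[2.1] NOT false = true
[2] NOT true = false
[root] exactly-one(true, false) = true
Overall: true → approved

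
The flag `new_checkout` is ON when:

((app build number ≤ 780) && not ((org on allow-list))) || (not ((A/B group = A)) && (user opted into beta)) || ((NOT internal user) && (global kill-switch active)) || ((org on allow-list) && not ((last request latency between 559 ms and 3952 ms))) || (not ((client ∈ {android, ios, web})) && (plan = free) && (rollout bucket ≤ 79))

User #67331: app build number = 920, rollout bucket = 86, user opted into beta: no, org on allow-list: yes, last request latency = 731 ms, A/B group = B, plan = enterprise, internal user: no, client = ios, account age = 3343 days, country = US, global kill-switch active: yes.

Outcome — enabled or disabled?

Enabled

Atomic conditions:
  app build number ≤ 780: 920 ≤ 780 is false
  org on allow-list: yes → true
  A/B group = A: B == A is false
  user opted into beta: no → false
  NOT internal user: no → true
  global kill-switch active: yes → true
  last request latency between 559 ms and 3952 ms: 731 in [559, 3952] is true
  client ∈ {android, ios, web}: ios is in the set → true
  plan = free: enterprise == free is false
  rollout bucket ≤ 79: 86 ≤ 79 is false
Combine:
[1.2] NOT true = false
[1] false AND false = false
[2.1] NOT false = true
[2] true AND false = false
[3] true AND true = true
[4.2] NOT true = false
[4] true AND false = false
[5.1] NOT true = false
[5] false AND false AND false = false
[root] false OR false OR true OR false OR false = true
Overall: true → enabled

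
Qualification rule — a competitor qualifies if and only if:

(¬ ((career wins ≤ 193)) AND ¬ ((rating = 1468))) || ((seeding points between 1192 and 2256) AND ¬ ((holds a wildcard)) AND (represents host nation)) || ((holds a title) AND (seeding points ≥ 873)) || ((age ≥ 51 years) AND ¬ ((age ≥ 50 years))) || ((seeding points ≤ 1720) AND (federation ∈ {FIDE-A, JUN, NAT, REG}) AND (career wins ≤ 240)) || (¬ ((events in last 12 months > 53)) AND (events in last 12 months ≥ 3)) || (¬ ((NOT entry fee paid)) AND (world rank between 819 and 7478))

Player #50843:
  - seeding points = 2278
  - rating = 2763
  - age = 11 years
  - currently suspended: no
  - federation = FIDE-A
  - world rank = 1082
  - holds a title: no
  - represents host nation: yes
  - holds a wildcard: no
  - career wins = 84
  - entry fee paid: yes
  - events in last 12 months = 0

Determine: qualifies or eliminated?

Atomic conditions:
  career wins ≤ 193: 84 ≤ 193 is true
  rating = 1468: 2763 == 1468 is false
  seeding points between 1192 and 2256: 2278 in [1192, 2256] is false
  holds a wildcard: no → false
  represents host nation: yes → true
  holds a title: no → false
  seeding points ≥ 873: 2278 ≥ 873 is true
  age ≥ 51 years: 11 ≥ 51 is false
  age ≥ 50 years: 11 ≥ 50 is false
  seeding points ≤ 1720: 2278 ≤ 1720 is false
  federation ∈ {FIDE-A, JUN, NAT, REG}: FIDE-A is in the set → true
  career wins ≤ 240: 84 ≤ 240 is true
  events in last 12 months > 53: 0 > 53 is false
  events in last 12 months ≥ 3: 0 ≥ 3 is false
  NOT entry fee paid: yes → false
  world rank between 819 and 7478: 1082 in [819, 7478] is true
Combine:
[1.1] NOT true = false
[1.2] NOT false = true
[1] false AND true = false
[2.2] NOT false = true
[2] false AND true AND true = false
[3] false AND true = false
[4.2] NOT false = true
[4] false AND true = false
[5] false AND true AND true = false
[6.1] NOT false = true
[6] true AND false = false
[7.1] NOT false = true
[7] true AND true = true
[root] false OR false OR false OR false OR false OR false OR true = true
Overall: true → qualifies

Qualifies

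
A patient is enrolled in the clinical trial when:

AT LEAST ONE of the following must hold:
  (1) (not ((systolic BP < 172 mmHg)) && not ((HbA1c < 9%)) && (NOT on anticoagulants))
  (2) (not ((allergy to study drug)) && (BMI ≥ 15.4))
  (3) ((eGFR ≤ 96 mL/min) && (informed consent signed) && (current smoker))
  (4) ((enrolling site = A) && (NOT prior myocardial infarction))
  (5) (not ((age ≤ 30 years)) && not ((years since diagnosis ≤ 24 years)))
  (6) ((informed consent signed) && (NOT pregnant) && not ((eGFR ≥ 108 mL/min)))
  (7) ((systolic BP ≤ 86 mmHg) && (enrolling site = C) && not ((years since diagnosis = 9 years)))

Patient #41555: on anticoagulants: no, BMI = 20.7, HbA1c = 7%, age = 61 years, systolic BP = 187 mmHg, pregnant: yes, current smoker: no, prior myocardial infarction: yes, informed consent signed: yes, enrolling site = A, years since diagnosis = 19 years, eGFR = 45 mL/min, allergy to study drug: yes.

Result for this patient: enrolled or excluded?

Atomic conditions:
  systolic BP < 172 mmHg: 187 < 172 is false
  HbA1c < 9%: 7 < 9 is true
  NOT on anticoagulants: no → true
  allergy to study drug: yes → true
  BMI ≥ 15.4: 20.7 ≥ 15.4 is true
  eGFR ≤ 96 mL/min: 45 ≤ 96 is true
  informed consent signed: yes → true
  current smoker: no → false
  enrolling site = A: A == A is true
  NOT prior myocardial infarction: yes → false
  age ≤ 30 years: 61 ≤ 30 is false
  years since diagnosis ≤ 24 years: 19 ≤ 24 is true
  NOT pregnant: yes → false
  eGFR ≥ 108 mL/min: 45 ≥ 108 is false
  systolic BP ≤ 86 mmHg: 187 ≤ 86 is false
  enrolling site = C: A == C is false
  years since diagnosis = 9 years: 19 == 9 is false
Combine:
[1.1] NOT false = true
[1.2] NOT true = false
[1] true AND false AND true = false
[2.1] NOT true = false
[2] false AND true = false
[3] true AND true AND false = false
[4] true AND false = false
[5.1] NOT false = true
[5.2] NOT true = false
[5] true AND false = false
[6.3] NOT false = true
[6] true AND false AND true = false
[7.3] NOT false = true
[7] false AND false AND true = false
[root] false OR false OR false OR false OR false OR false OR false = false
Overall: false → excluded

Excluded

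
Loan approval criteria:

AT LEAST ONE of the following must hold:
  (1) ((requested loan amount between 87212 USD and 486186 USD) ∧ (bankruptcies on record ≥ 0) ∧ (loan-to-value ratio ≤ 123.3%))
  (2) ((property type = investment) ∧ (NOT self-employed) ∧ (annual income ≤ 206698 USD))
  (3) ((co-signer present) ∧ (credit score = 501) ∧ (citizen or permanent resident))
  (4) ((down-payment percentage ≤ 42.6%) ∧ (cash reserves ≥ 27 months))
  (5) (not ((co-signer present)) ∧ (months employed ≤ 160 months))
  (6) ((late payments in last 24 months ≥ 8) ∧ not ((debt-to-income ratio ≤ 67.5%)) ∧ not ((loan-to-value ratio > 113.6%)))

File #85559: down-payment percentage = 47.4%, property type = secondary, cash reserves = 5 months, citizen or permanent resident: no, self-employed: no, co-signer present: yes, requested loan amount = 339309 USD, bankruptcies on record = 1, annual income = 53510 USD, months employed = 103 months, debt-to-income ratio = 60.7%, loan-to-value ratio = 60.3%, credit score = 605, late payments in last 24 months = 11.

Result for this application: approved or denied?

Atomic conditions:
  requested loan amount between 87212 USD and 486186 USD: 339309 in [87212, 486186] is true
  bankruptcies on record ≥ 0: 1 ≥ 0 is true
  loan-to-value ratio ≤ 123.3%: 60.3 ≤ 123.3 is true
  property type = investment: secondary == investment is false
  NOT self-employed: no → true
  annual income ≤ 206698 USD: 53510 ≤ 206698 is true
  co-signer present: yes → true
  credit score = 501: 605 == 501 is false
  citizen or permanent resident: no → false
  down-payment percentage ≤ 42.6%: 47.4 ≤ 42.6 is false
  cash reserves ≥ 27 months: 5 ≥ 27 is false
  months employed ≤ 160 months: 103 ≤ 160 is true
  late payments in last 24 months ≥ 8: 11 ≥ 8 is true
  debt-to-income ratio ≤ 67.5%: 60.7 ≤ 67.5 is true
  loan-to-value ratio > 113.6%: 60.3 > 113.6 is false
Combine:
[1] true AND true AND true = true
[2] false AND true AND true = false
[3] true AND false AND false = false
[4] false AND false = false
[5.1] NOT true = false
[5] false AND true = false
[6.2] NOT true = false
[6.3] NOT false = true
[6] true AND false AND true = false
[root] true OR false OR false OR false OR false OR false = true
Overall: true → approved

Approved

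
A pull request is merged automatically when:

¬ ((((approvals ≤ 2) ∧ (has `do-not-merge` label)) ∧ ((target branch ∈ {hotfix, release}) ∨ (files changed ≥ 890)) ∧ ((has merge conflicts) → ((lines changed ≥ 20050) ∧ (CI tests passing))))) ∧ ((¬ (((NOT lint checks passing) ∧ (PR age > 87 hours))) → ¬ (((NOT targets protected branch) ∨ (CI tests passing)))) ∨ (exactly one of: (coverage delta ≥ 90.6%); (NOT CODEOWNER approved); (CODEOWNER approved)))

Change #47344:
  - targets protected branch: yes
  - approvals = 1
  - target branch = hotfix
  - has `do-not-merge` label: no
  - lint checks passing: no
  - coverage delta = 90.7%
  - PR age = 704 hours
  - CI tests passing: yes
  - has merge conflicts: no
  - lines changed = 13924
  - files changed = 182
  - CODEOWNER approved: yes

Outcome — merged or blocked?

Atomic conditions:
  approvals ≤ 2: 1 ≤ 2 is true
  has `do-not-merge` label: no → false
  target branch ∈ {hotfix, release}: hotfix is in the set → true
  files changed ≥ 890: 182 ≥ 890 is false
  has merge conflicts: no → false
  lines changed ≥ 20050: 13924 ≥ 20050 is false
  CI tests passing: yes → true
  NOT lint checks passing: no → true
  PR age > 87 hours: 704 > 87 is true
  NOT targets protected branch: yes → false
  coverage delta ≥ 90.6%: 90.7 ≥ 90.6 is true
  NOT CODEOWNER approved: yes → false
  CODEOWNER approved: yes → true
Combine:
[1.1.1] true AND false = false
[1.1.2] true OR false = true
[1.1.3.2] false AND true = false
[1.1.3] false → false (antecedent false ⇒ implication holds) = true
[1.1] false AND true AND true = false
[1] NOT false = true
[2.1.1.1] true AND true = true
[2.1.1] NOT true = false
[2.1.2.1] false OR true = true
[2.1.2] NOT true = false
[2.1] false → false (antecedent false ⇒ implication holds) = true
[2.2] exactly-one(true, false, true) = false
[2] true OR false = true
[root] true AND true = true
Overall: true → merged

Merged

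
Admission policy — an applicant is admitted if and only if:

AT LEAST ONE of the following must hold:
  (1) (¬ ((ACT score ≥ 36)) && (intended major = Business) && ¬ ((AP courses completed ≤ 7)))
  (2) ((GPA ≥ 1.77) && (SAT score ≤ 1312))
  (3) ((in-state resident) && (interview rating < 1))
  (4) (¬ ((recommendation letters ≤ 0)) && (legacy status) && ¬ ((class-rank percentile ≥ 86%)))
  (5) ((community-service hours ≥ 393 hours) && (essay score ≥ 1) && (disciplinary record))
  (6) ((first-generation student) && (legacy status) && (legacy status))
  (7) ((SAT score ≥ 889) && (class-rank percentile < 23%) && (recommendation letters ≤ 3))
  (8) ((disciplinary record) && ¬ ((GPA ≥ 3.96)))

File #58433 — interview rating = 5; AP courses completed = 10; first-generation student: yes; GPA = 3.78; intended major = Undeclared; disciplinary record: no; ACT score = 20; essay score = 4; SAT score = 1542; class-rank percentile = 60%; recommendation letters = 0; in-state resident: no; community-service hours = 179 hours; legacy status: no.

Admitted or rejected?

Atomic conditions:
  ACT score ≥ 36: 20 ≥ 36 is false
  intended major = Business: Undeclared == Business is false
  AP courses completed ≤ 7: 10 ≤ 7 is false
  GPA ≥ 1.77: 3.78 ≥ 1.77 is true
  SAT score ≤ 1312: 1542 ≤ 1312 is false
  in-state resident: no → false
  interview rating < 1: 5 < 1 is false
  recommendation letters ≤ 0: 0 ≤ 0 is true
  legacy status: no → false
  class-rank percentile ≥ 86%: 60 ≥ 86 is false
  community-service hours ≥ 393 hours: 179 ≥ 393 is false
  essay score ≥ 1: 4 ≥ 1 is true
  disciplinary record: no → false
  first-generation student: yes → true
  SAT score ≥ 889: 1542 ≥ 889 is true
  class-rank percentile < 23%: 60 < 23 is false
  recommendation letters ≤ 3: 0 ≤ 3 is true
  GPA ≥ 3.96: 3.78 ≥ 3.96 is false
Combine:
[1.1] NOT false = true
[1.3] NOT false = true
[1] true AND false AND true = false
[2] true AND false = false
[3] false AND false = false
[4.1] NOT true = false
[4.3] NOT false = true
[4] false AND false AND true = false
[5] false AND true AND false = false
[6] true AND false AND false = false
[7] true AND false AND true = false
[8.2] NOT false = true
[8] false AND true = false
[root] false OR false OR false OR false OR false OR false OR false OR false = false
Overall: false → rejected

Rejected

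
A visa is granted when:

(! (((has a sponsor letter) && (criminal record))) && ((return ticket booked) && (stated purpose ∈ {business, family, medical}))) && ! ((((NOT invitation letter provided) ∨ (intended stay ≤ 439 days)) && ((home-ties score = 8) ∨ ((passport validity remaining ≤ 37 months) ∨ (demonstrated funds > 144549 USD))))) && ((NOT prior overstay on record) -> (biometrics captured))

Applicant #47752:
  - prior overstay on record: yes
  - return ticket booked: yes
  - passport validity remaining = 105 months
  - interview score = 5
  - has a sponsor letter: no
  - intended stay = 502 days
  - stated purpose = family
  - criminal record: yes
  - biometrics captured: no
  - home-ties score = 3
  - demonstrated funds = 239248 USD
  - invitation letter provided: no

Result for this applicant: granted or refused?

Atomic conditions:
  has a sponsor letter: no → false
  criminal record: yes → true
  return ticket booked: yes → true
  stated purpose ∈ {business, family, medical}: family is in the set → true
  NOT invitation letter provided: no → true
  intended stay ≤ 439 days: 502 ≤ 439 is false
  home-ties score = 8: 3 == 8 is false
  passport validity remaining ≤ 37 months: 105 ≤ 37 is false
  demonstrated funds > 144549 USD: 239248 > 144549 is true
  NOT prior overstay on record: yes → false
  biometrics captured: no → false
Combine:
[1.1.1] false AND true = false
[1.1] NOT false = true
[1.2] true AND true = true
[1] true AND true = true
[2.1.1] true OR false = true
[2.1.2.2] false OR true = true
[2.1.2] false OR true = true
[2.1] true AND true = true
[2] NOT true = false
[3] false → false (antecedent false ⇒ implication holds) = true
[root] true AND false AND true = false
Overall: false → refused

Refused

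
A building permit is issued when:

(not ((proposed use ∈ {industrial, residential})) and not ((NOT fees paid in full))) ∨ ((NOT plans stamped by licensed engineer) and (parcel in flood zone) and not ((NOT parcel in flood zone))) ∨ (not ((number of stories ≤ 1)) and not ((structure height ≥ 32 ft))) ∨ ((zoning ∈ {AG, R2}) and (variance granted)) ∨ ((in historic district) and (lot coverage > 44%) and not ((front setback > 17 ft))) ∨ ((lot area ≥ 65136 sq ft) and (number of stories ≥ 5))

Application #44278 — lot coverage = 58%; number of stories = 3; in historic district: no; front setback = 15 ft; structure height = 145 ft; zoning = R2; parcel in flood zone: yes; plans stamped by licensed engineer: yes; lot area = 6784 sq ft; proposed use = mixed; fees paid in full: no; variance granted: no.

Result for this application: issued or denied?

Atomic conditions:
  proposed use ∈ {industrial, residential}: mixed is not in the set → false
  NOT fees paid in full: no → true
  NOT plans stamped by licensed engineer: yes → false
  parcel in flood zone: yes → true
  NOT parcel in flood zone: yes → false
  number of stories ≤ 1: 3 ≤ 1 is false
  structure height ≥ 32 ft: 145 ≥ 32 is true
  zoning ∈ {AG, R2}: R2 is in the set → true
  variance granted: no → false
  in historic district: no → false
  lot coverage > 44%: 58 > 44 is true
  front setback > 17 ft: 15 > 17 is false
  lot area ≥ 65136 sq ft: 6784 ≥ 65136 is false
  number of stories ≥ 5: 3 ≥ 5 is false
Combine:
[1.1] NOT false = true
[1.2] NOT true = false
[1] true AND false = false
[2.3] NOT false = true
[2] false AND true AND true = false
[3.1] NOT false = true
[3.2] NOT true = false
[3] true AND false = false
[4] true AND false = false
[5.3] NOT false = true
[5] false AND true AND true = false
[6] false AND false = false
[root] false OR false OR false OR false OR false OR false = false
Overall: false → denied

Denied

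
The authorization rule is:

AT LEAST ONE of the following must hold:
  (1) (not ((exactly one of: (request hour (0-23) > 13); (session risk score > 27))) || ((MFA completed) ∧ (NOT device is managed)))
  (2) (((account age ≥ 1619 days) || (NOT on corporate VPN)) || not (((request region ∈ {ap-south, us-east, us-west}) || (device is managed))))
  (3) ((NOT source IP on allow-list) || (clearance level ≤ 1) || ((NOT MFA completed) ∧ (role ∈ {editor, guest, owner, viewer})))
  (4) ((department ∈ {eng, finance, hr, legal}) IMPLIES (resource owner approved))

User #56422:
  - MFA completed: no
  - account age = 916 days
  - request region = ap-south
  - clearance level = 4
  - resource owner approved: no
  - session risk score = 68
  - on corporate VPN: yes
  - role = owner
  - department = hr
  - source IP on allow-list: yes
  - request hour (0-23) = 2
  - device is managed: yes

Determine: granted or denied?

Atomic conditions:
  request hour (0-23) > 13: 2 > 13 is false
  session risk score > 27: 68 > 27 is true
  MFA completed: no → false
  NOT device is managed: yes → false
  account age ≥ 1619 days: 916 ≥ 1619 is false
  NOT on corporate VPN: yes → false
  request region ∈ {ap-south, us-east, us-west}: ap-south is in the set → true
  device is managed: yes → true
  NOT source IP on allow-list: yes → false
  clearance level ≤ 1: 4 ≤ 1 is false
  NOT MFA completed: no → true
  role ∈ {editor, guest, owner, viewer}: owner is in the set → true
  department ∈ {eng, finance, hr, legal}: hr is in the set → true
  resource owner approved: no → false
Combine:
[1.1.1] exactly-one(false, true) = true
[1.1] NOT true = false
[1.2] false AND false = false
[1] false OR false = false
[2.1] false OR false = false
[2.2.1] true OR true = true
[2.2] NOT true = false
[2] false OR false = false
[3.3] true AND true = true
[3] false OR false OR true = true
[4] true → false = false
[root] false OR false OR true OR false = true
Overall: true → granted

Granted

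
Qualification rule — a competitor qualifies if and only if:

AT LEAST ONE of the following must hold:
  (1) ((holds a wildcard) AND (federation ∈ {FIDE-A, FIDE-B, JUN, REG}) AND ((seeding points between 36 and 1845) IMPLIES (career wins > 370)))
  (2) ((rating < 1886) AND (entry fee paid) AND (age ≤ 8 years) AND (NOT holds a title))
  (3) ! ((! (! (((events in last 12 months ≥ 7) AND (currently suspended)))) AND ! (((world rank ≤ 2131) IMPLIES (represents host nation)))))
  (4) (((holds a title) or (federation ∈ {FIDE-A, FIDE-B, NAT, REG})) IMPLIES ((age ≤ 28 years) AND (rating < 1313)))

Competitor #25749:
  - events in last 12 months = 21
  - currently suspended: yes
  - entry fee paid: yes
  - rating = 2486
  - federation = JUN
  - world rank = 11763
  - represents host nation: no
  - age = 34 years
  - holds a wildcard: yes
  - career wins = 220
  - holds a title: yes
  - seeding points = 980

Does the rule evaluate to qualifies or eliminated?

Atomic conditions:
  holds a wildcard: yes → true
  federation ∈ {FIDE-A, FIDE-B, JUN, REG}: JUN is in the set → true
  seeding points between 36 and 1845: 980 in [36, 1845] is true
  career wins > 370: 220 > 370 is false
  rating < 1886: 2486 < 1886 is false
  entry fee paid: yes → true
  age ≤ 8 years: 34 ≤ 8 is false
  NOT holds a title: yes → false
  events in last 12 months ≥ 7: 21 ≥ 7 is true
  currently suspended: yes → true
  world rank ≤ 2131: 11763 ≤ 2131 is false
  represents host nation: no → false
  holds a title: yes → true
  federation ∈ {FIDE-A, FIDE-B, NAT, REG}: JUN is not in the set → false
  age ≤ 28 years: 34 ≤ 28 is false
  rating < 1313: 2486 < 1313 is false
Combine:
[1.3] true → false = false
[1] true AND true AND false = false
[2] false AND true AND false AND false = false
[3.1.1.1.1] true AND true = true
[3.1.1.1] NOT true = false
[3.1.1] NOT false = true
[3.1.2.1] false → false (antecedent false ⇒ implication holds) = true
[3.1.2] NOT true = false
[3.1] true AND false = false
[3] NOT false = true
[4.1] true OR false = true
[4.2] false AND false = false
[4] true → false = false
[root] false OR false OR true OR false = true
Overall: true → qualifies

Qualifies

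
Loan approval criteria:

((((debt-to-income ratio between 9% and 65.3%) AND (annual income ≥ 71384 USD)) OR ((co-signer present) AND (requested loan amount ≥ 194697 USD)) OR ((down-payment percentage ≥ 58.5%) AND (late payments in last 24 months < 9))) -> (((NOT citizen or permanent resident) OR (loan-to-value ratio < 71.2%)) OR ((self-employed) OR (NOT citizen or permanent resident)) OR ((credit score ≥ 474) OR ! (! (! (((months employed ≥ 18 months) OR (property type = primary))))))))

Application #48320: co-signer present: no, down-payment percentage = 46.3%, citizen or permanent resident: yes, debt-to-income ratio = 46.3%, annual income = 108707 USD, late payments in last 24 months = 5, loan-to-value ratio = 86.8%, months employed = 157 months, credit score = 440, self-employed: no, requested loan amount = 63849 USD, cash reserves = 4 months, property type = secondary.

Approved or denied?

Atomic conditions:
  debt-to-income ratio between 9% and 65.3%: 46.3 in [9, 65.3] is true
  annual income ≥ 71384 USD: 108707 ≥ 71384 is true
  co-signer present: no → false
  requested loan amount ≥ 194697 USD: 63849 ≥ 194697 is false
  down-payment percentage ≥ 58.5%: 46.3 ≥ 58.5 is false
  late payments in last 24 months < 9: 5 < 9 is true
  NOT citizen or permanent resident: yes → false
  loan-to-value ratio < 71.2%: 86.8 < 71.2 is false
  self-employed: no → false
  credit score ≥ 474: 440 ≥ 474 is false
  months employed ≥ 18 months: 157 ≥ 18 is true
  property type = primary: secondary == primary is false
Combine:
[1.1] true AND true = true
[1.2] false AND false = false
[1.3] false AND true = false
[1] true OR false OR false = true
[2.1] false OR false = false
[2.2] false OR false = false
[2.3.2.1.1.1] true OR false = true
[2.3.2.1.1] NOT true = false
[2.3.2.1] NOT false = true
[2.3.2] NOT true = false
[2.3] false OR false = false
[2] false OR false OR false = false
[root] true → false = false
Overall: false → denied

Denied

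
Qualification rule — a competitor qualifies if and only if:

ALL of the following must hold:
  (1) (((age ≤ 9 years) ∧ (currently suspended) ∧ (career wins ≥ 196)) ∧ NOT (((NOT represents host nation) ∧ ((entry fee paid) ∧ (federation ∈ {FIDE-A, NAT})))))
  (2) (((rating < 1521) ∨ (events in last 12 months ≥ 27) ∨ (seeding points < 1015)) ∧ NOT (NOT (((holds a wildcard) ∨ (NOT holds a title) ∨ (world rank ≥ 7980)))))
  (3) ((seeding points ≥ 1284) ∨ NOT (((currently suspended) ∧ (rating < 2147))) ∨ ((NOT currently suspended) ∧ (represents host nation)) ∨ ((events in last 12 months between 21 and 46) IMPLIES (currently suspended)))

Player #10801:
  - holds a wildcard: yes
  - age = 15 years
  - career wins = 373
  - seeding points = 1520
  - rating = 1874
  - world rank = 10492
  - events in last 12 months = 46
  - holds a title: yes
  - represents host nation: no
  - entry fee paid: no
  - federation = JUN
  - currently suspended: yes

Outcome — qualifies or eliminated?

Eliminated

Atomic conditions:
  age ≤ 9 years: 15 ≤ 9 is false
  currently suspended: yes → true
  career wins ≥ 196: 373 ≥ 196 is true
  NOT represents host nation: no → true
  entry fee paid: no → false
  federation ∈ {FIDE-A, NAT}: JUN is not in the set → false
  rating < 1521: 1874 < 1521 is false
  events in last 12 months ≥ 27: 46 ≥ 27 is true
  seeding points < 1015: 1520 < 1015 is false
  holds a wildcard: yes → true
  NOT holds a title: yes → false
  world rank ≥ 7980: 10492 ≥ 7980 is true
  seeding points ≥ 1284: 1520 ≥ 1284 is true
  rating < 2147: 1874 < 2147 is true
  NOT currently suspended: yes → false
  represents host nation: no → false
  events in last 12 months between 21 and 46: 46 in [21, 46] is true
Combine:
[1.1] false AND true AND true = false
[1.2.1.2] false AND false = false
[1.2.1] true AND false = false
[1.2] NOT false = true
[1] false AND true = false
[2.1] false OR true OR false = true
[2.2.1.1] true OR false OR true = true
[2.2.1] NOT true = false
[2.2] NOT false = true
[2] true AND true = true
[3.2.1] true AND true = true
[3.2] NOT true = false
[3.3] false AND false = false
[3.4] true → true = true
[3] true OR false OR false OR true = true
[root] false AND true AND true = false
Overall: false → eliminated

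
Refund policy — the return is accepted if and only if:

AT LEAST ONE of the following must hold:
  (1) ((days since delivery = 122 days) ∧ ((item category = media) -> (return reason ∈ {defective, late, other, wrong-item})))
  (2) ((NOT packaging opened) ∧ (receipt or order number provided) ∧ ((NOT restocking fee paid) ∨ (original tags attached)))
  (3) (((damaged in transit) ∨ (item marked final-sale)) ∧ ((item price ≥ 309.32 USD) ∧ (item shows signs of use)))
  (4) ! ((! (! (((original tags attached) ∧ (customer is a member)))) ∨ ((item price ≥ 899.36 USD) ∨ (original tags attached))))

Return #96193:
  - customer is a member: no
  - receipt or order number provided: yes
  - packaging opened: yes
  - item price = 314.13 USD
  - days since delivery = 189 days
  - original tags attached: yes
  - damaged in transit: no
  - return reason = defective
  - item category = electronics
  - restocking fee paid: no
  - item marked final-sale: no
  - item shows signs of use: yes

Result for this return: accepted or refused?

Atomic conditions:
  days since delivery = 122 days: 189 == 122 is false
  item category = media: electronics == media is false
  return reason ∈ {defective, late, other, wrong-item}: defective is in the set → true
  NOT packaging opened: yes → false
  receipt or order number provided: yes → true
  NOT restocking fee paid: no → true
  original tags attached: yes → true
  damaged in transit: no → false
  item marked final-sale: no → false
  item price ≥ 309.32 USD: 314.13 ≥ 309.32 is true
  item shows signs of use: yes → true
  customer is a member: no → false
  item price ≥ 899.36 USD: 314.13 ≥ 899.36 is false
Combine:
[1.2] false → true (antecedent false ⇒ implication holds) = true
[1] false AND true = false
[2.3] true OR true = true
[2] false AND true AND true = false
[3.1] false OR false = false
[3.2] true AND true = true
[3] false AND true = false
[4.1.1.1.1] true AND false = false
[4.1.1.1] NOT false = true
[4.1.1] NOT true = false
[4.1.2] false OR true = true
[4.1] false OR true = true
[4] NOT true = false
[root] false OR false OR false OR false = false
Overall: false → refused

Refused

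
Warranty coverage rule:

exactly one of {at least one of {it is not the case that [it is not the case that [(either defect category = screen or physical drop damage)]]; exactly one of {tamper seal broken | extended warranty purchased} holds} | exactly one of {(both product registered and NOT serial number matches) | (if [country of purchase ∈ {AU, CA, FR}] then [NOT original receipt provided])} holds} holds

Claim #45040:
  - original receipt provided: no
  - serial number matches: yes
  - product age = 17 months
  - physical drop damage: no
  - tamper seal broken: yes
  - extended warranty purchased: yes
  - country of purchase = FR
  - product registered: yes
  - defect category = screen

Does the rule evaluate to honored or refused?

Refused

Atomic conditions:
  defect category = screen: screen == screen is true
  physical drop damage: no → false
  tamper seal broken: yes → true
  extended warranty purchased: yes → true
  product registered: yes → true
  NOT serial number matches: yes → false
  country of purchase ∈ {AU, CA, FR}: FR is in the set → true
  NOT original receipt provided: no → true
Combine:
[1.1.1.1] true OR false = true
[1.1.1] NOT true = false
[1.1] NOT false = true
[1.2] exactly-one(true, true) = false
[1] true OR false = true
[2.1] true AND false = false
[2.2] true → true = true
[2] exactly-one(false, true) = true
[root] exactly-one(true, true) = false
Overall: false → refused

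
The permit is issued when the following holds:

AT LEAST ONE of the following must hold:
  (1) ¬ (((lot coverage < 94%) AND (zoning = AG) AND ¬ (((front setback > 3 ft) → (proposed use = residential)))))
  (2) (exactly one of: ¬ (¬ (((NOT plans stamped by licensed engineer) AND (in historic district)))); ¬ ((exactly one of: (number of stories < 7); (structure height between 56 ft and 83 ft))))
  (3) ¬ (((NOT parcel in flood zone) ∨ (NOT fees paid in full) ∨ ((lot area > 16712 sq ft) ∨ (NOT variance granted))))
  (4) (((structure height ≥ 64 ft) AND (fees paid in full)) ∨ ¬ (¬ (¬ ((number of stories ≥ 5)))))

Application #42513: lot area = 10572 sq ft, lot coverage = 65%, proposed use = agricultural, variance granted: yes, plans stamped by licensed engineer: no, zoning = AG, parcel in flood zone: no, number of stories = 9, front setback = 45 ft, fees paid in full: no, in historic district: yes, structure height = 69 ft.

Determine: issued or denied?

Issued

Atomic conditions:
  lot coverage < 94%: 65 < 94 is true
  zoning = AG: AG == AG is true
  front setback > 3 ft: 45 > 3 is true
  proposed use = residential: agricultural == residential is false
  NOT plans stamped by licensed engineer: no → true
  in historic district: yes → true
  number of stories < 7: 9 < 7 is false
  structure height between 56 ft and 83 ft: 69 in [56, 83] is true
  NOT parcel in flood zone: no → true
  NOT fees paid in full: no → true
  lot area > 16712 sq ft: 10572 > 16712 is false
  NOT variance granted: yes → false
  structure height ≥ 64 ft: 69 ≥ 64 is true
  fees paid in full: no → false
  number of stories ≥ 5: 9 ≥ 5 is true
Combine:
[1.1.3.1] true → false = false
[1.1.3] NOT false = true
[1.1] true AND true AND true = true
[1] NOT true = false
[2.1.1.1] true AND true = true
[2.1.1] NOT true = false
[2.1] NOT false = true
[2.2.1] exactly-one(false, true) = true
[2.2] NOT true = false
[2] exactly-one(true, false) = true
[3.1.3] false OR false = false
[3.1] true OR true OR false = true
[3] NOT true = false
[4.1] true AND false = false
[4.2.1.1] NOT true = false
[4.2.1] NOT false = true
[4.2] NOT true = false
[4] false OR false = false
[root] false OR true OR false OR false = true
Overall: true → issued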